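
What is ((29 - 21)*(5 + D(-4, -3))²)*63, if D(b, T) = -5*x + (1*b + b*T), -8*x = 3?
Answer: 892143/8 ≈ 1.1152e+5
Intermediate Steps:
x = -3/8 (x = -⅛*3 = -3/8 ≈ -0.37500)
D(b, T) = 15/8 + b + T*b (D(b, T) = -5*(-3/8) + (1*b + b*T) = 15/8 + (b + T*b) = 15/8 + b + T*b)
((29 - 21)*(5 + D(-4, -3))²)*63 = ((29 - 21)*(5 + (15/8 - 4 - 3*(-4)))²)*63 = (8*(5 + (15/8 - 4 + 12))²)*63 = (8*(5 + 79/8)²)*63 = (8*(119/8)²)*63 = (8*(14161/64))*63 = (14161/8)*63 = 892143/8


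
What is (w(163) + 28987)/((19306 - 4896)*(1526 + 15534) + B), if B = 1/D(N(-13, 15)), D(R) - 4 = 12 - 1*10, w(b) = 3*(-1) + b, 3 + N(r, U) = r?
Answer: 174882/1475007601 ≈ 0.00011856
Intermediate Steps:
N(r, U) = -3 + r
w(b) = -3 + b
D(R) = 6 (D(R) = 4 + (12 - 1*10) = 4 + (12 - 10) = 4 + 2 = 6)
B = ⅙ (B = 1/6 = ⅙ ≈ 0.16667)
(w(163) + 28987)/((19306 - 4896)*(1526 + 15534) + B) = ((-3 + 163) + 28987)/((19306 - 4896)*(1526 + 15534) + ⅙) = (160 + 28987)/(14410*17060 + ⅙) = 29147/(245834600 + ⅙) = 29147/(1475007601/6) = 29147*(6/1475007601) = 174882/1475007601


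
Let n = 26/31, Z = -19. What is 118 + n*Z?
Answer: 3164/31 ≈ 102.06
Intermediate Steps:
n = 26/31 (n = 26*(1/31) = 26/31 ≈ 0.83871)
118 + n*Z = 118 + (26/31)*(-19) = 118 - 494/31 = 3164/31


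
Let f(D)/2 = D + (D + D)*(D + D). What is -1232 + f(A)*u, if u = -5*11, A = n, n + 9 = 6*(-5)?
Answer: -666182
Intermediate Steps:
n = -39 (n = -9 + 6*(-5) = -9 - 30 = -39)
A = -39
f(D) = 2*D + 8*D**2 (f(D) = 2*(D + (D + D)*(D + D)) = 2*(D + (2*D)*(2*D)) = 2*(D + 4*D**2) = 2*D + 8*D**2)
u = -55
-1232 + f(A)*u = -1232 + (2*(-39)*(1 + 4*(-39)))*(-55) = -1232 + (2*(-39)*(1 - 156))*(-55) = -1232 + (2*(-39)*(-155))*(-55) = -1232 + 12090*(-55) = -1232 - 664950 = -666182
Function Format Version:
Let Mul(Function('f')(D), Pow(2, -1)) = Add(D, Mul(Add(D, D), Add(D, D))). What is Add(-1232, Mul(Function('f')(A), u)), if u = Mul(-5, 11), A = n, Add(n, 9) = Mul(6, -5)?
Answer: -666182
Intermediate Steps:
n = -39 (n = Add(-9, Mul(6, -5)) = Add(-9, -30) = -39)
A = -39
Function('f')(D) = Add(Mul(2, D), Mul(8, Pow(D, 2))) (Function('f')(D) = Mul(2, Add(D, Mul(Add(D, D), Add(D, D)))) = Mul(2, Add(D, Mul(Mul(2, D), Mul(2, D)))) = Mul(2, Add(D, Mul(4, Pow(D, 2)))) = Add(Mul(2, D), Mul(8, Pow(D, 2))))
u = -55
Add(-1232, Mul(Function('f')(A), u)) = Add(-1232, Mul(Mul(2, -39, Add(1, Mul(4, -39))), -55)) = Add(-1232, Mul(Mul(2, -39, Add(1, -156)), -55)) = Add(-1232, Mul(Mul(2, -39, -155), -55)) = Add(-1232, Mul(12090, -55)) = Add(-1232, -664950) = -666182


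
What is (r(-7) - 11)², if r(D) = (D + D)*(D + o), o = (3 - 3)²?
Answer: 7569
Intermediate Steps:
o = 0 (o = 0² = 0)
r(D) = 2*D² (r(D) = (D + D)*(D + 0) = (2*D)*D = 2*D²)
(r(-7) - 11)² = (2*(-7)² - 11)² = (2*49 - 11)² = (98 - 11)² = 87² = 7569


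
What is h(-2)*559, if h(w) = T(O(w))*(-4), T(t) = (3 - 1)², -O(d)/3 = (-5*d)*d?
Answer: -8944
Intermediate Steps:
O(d) = 15*d² (O(d) = -3*(-5*d)*d = -(-15)*d² = 15*d²)
T(t) = 4 (T(t) = 2² = 4)
h(w) = -16 (h(w) = 4*(-4) = -16)
h(-2)*559 = -16*559 = -8944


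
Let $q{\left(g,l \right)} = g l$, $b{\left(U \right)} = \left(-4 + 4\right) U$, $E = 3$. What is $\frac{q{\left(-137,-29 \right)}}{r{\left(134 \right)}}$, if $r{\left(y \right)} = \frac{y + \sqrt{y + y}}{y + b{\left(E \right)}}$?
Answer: $\frac{266191}{66} - \frac{3973 \sqrt{67}}{66} \approx 3540.5$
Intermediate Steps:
$b{\left(U \right)} = 0$ ($b{\left(U \right)} = 0 U = 0$)
$r{\left(y \right)} = \frac{y + \sqrt{2} \sqrt{y}}{y}$ ($r{\left(y \right)} = \frac{y + \sqrt{y + y}}{y + 0} = \frac{y + \sqrt{2 y}}{y} = \frac{y + \sqrt{2} \sqrt{y}}{y}$)
$\frac{q{\left(-137,-29 \right)}}{r{\left(134 \right)}} = \frac{\left(-137\right) \left(-29\right)}{1 + \frac{\sqrt{2}}{\sqrt{134}}} = \frac{3973}{1 + \sqrt{2} \frac{\sqrt{134}}{134}} = \frac{3973}{1 + \frac{\sqrt{67}}{67}}$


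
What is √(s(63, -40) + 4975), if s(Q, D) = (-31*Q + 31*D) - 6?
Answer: 4*√111 ≈ 42.143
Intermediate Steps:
s(Q, D) = -6 - 31*Q + 31*D
√(s(63, -40) + 4975) = √((-6 - 31*63 + 31*(-40)) + 4975) = √((-6 - 1953 - 1240) + 4975) = √(-3199 + 4975) = √1776 = 4*√111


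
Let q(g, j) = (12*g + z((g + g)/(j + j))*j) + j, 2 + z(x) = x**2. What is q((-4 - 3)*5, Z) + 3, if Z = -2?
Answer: -2055/2 ≈ -1027.5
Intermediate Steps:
z(x) = -2 + x**2
q(g, j) = j + 12*g + j*(-2 + g**2/j**2) (q(g, j) = (12*g + (-2 + ((g + g)/(j + j))**2)*j) + j = (12*g + (-2 + ((2*g)/((2*j)))**2)*j) + j = (12*g + (-2 + ((2*g)*(1/(2*j)))**2)*j) + j = (12*g + (-2 + (g/j)**2)*j) + j = (12*g + (-2 + g**2/j**2)*j) + j = (12*g + j*(-2 + g**2/j**2)) + j = j + 12*g + j*(-2 + g**2/j**2))
q((-4 - 3)*5, Z) + 3 = (-1*(-2) + 12*((-4 - 3)*5) + ((-4 - 3)*5)**2/(-2)) + 3 = (2 + 12*(-7*5) + (-7*5)**2*(-1/2)) + 3 = (2 + 12*(-35) + (-35)**2*(-1/2)) + 3 = (2 - 420 + 1225*(-1/2)) + 3 = (2 - 420 - 1225/2) + 3 = -2061/2 + 3 = -2055/2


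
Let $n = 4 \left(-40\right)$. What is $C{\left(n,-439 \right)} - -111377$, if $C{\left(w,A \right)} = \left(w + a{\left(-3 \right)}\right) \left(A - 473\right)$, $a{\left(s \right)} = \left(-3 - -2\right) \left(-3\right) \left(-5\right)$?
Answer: $270977$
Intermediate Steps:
$n = -160$
$a{\left(s \right)} = -15$ ($a{\left(s \right)} = \left(-3 + 2\right) \left(-3\right) \left(-5\right) = \left(-1\right) \left(-3\right) \left(-5\right) = 3 \left(-5\right) = -15$)
$C{\left(w,A \right)} = \left(-473 + A\right) \left(-15 + w\right)$ ($C{\left(w,A \right)} = \left(w - 15\right) \left(A - 473\right) = \left(-15 + w\right) \left(-473 + A\right) = \left(-473 + A\right) \left(-15 + w\right)$)
$C{\left(n,-439 \right)} - -111377 = \left(7095 - -75680 - -6585 - -70240\right) - -111377 = \left(7095 + 75680 + 6585 + 70240\right) + 111377 = 159600 + 111377 = 270977$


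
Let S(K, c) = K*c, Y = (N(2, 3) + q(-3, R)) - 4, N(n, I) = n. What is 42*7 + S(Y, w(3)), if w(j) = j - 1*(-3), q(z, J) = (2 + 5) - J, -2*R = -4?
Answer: 312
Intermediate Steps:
R = 2 (R = -1/2*(-4) = 2)
q(z, J) = 7 - J
w(j) = 3 + j (w(j) = j + 3 = 3 + j)
Y = 3 (Y = (2 + (7 - 1*2)) - 4 = (2 + (7 - 2)) - 4 = (2 + 5) - 4 = 7 - 4 = 3)
42*7 + S(Y, w(3)) = 42*7 + 3*(3 + 3) = 294 + 3*6 = 294 + 18 = 312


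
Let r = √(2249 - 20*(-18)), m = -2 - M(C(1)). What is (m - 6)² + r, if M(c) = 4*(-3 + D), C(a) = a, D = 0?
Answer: 16 + √2609 ≈ 67.078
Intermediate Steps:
M(c) = -12 (M(c) = 4*(-3 + 0) = 4*(-3) = -12)
m = 10 (m = -2 - 1*(-12) = -2 + 12 = 10)
r = √2609 (r = √(2249 + 360) = √2609 ≈ 51.078)
(m - 6)² + r = (10 - 6)² + √2609 = 4² + √2609 = 16 + √2609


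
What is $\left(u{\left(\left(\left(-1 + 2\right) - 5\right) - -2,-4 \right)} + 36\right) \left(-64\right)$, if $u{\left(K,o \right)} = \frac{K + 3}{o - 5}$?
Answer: $- \frac{20672}{9} \approx -2296.9$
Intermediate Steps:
$u{\left(K,o \right)} = \frac{3 + K}{-5 + o}$
$\left(u{\left(\left(\left(-1 + 2\right) - 5\right) - -2,-4 \right)} + 36\right) \left(-64\right) = \left(\frac{3 + \left(\left(\left(-1 + 2\right) - 5\right) - -2\right)}{-5 - 4} + 36\right) \left(-64\right) = \left(\frac{3 + \left(\left(1 - 5\right) + 2\right)}{-9} + 36\right) \left(-64\right) = \left(- \frac{3 + \left(-4 + 2\right)}{9} + 36\right) \left(-64\right) = \left(- \frac{3 - 2}{9} + 36\right) \left(-64\right) = \left(\left(- \frac{1}{9}\right) 1 + 36\right) \left(-64\right) = \left(- \frac{1}{9} + 36\right) \left(-64\right) = \frac{323}{9} \left(-64\right) = - \frac{20672}{9}$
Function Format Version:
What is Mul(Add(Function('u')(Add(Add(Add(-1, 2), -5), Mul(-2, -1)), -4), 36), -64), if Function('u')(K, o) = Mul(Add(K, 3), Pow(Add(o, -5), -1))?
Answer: Rational(-20672, 9) ≈ -2296.9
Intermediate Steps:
Function('u')(K, o) = Mul(Pow(Add(-5, o), -1), Add(3, K)) (Function('u')(K, o) = Mul(Add(3, K), Pow(Add(-5, o), -1)) = Mul(Pow(Add(-5, o), -1), Add(3, K)))
Mul(Add(Function('u')(Add(Add(Add(-1, 2), -5), Mul(-2, -1)), -4), 36), -64) = Mul(Add(Mul(Pow(Add(-5, -4), -1), Add(3, Add(Add(Add(-1, 2), -5), Mul(-2, -1)))), 36), -64) = Mul(Add(Mul(Pow(-9, -1), Add(3, Add(Add(1, -5), 2))), 36), -64) = Mul(Add(Mul(Rational(-1, 9), Add(3, Add(-4, 2))), 36), -64) = Mul(Add(Mul(Rational(-1, 9), Add(3, -2)), 36), -64) = Mul(Add(Mul(Rational(-1, 9), 1), 36), -64) = Mul(Add(Rational(-1, 9), 36), -64) = Mul(Rational(323, 9), -64) = Rational(-20672, 9)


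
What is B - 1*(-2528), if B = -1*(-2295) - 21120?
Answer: -16297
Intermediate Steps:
B = -18825 (B = 2295 - 21120 = -18825)
B - 1*(-2528) = -18825 - 1*(-2528) = -18825 + 2528 = -16297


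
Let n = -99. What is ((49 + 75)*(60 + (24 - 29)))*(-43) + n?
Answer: -293359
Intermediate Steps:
((49 + 75)*(60 + (24 - 29)))*(-43) + n = ((49 + 75)*(60 + (24 - 29)))*(-43) - 99 = (124*(60 - 5))*(-43) - 99 = (124*55)*(-43) - 99 = 6820*(-43) - 99 = -293260 - 99 = -293359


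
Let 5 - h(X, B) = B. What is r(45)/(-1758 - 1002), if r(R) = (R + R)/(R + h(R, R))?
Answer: -3/460 ≈ -0.0065217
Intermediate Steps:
h(X, B) = 5 - B
r(R) = 2*R/5 (r(R) = (R + R)/(R + (5 - R)) = (2*R)/5 = (2*R)*(1/5) = 2*R/5)
r(45)/(-1758 - 1002) = ((2/5)*45)/(-1758 - 1002) = 18/(-2760) = 18*(-1/2760) = -3/460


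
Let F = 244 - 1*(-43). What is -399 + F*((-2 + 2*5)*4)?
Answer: 8785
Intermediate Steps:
F = 287 (F = 244 + 43 = 287)
-399 + F*((-2 + 2*5)*4) = -399 + 287*((-2 + 2*5)*4) = -399 + 287*((-2 + 10)*4) = -399 + 287*(8*4) = -399 + 287*32 = -399 + 9184 = 8785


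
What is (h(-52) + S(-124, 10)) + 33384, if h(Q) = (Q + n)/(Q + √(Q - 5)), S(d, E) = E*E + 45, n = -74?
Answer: 92580121/2761 + 126*I*√57/2761 ≈ 33531.0 + 0.34454*I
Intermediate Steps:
S(d, E) = 45 + E² (S(d, E) = E² + 45 = 45 + E²)
h(Q) = (-74 + Q)/(Q + √(-5 + Q)) (h(Q) = (Q - 74)/(Q + √(Q - 5)) = (-74 + Q)/(Q + √(-5 + Q)))
(h(-52) + S(-124, 10)) + 33384 = ((-74 - 52)/(-52 + √(-5 - 52)) + (45 + 10²)) + 33384 = (-126/(-52 + √(-57)) + (45 + 100)) + 33384 = (-126/(-52 + I*√57) + 145) + 33384 = (145 - 126/(-52 + I*√57)) + 33384 = 33529 - 126/(-52 + I*√57)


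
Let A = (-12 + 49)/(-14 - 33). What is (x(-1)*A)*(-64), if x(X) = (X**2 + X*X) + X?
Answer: 2368/47 ≈ 50.383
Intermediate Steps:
x(X) = X + 2*X**2 (x(X) = (X**2 + X**2) + X = 2*X**2 + X = X + 2*X**2)
A = -37/47 (A = 37/(-47) = 37*(-1/47) = -37/47 ≈ -0.78723)
(x(-1)*A)*(-64) = (-(1 + 2*(-1))*(-37/47))*(-64) = (-(1 - 2)*(-37/47))*(-64) = (-1*(-1)*(-37/47))*(-64) = (1*(-37/47))*(-64) = -37/47*(-64) = 2368/47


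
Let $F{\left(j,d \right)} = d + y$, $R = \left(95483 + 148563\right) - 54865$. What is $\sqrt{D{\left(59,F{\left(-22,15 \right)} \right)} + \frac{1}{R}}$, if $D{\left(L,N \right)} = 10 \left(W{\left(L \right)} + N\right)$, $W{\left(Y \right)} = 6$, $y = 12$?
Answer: $\frac{\sqrt{11810518940311}}{189181} \approx 18.166$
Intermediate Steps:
$R = 189181$ ($R = 244046 - 54865 = 189181$)
$F{\left(j,d \right)} = 12 + d$ ($F{\left(j,d \right)} = d + 12 = 12 + d$)
$D{\left(L,N \right)} = 60 + 10 N$ ($D{\left(L,N \right)} = 10 \left(6 + N\right) = 60 + 10 N$)
$\sqrt{D{\left(59,F{\left(-22,15 \right)} \right)} + \frac{1}{R}} = \sqrt{\left(60 + 10 \left(12 + 15\right)\right) + \frac{1}{189181}} = \sqrt{\left(60 + 10 \cdot 27\right) + \frac{1}{189181}} = \sqrt{\left(60 + 270\right) + \frac{1}{189181}} = \sqrt{330 + \frac{1}{189181}} = \sqrt{\frac{62429731}{189181}} = \frac{\sqrt{11810518940311}}{189181}$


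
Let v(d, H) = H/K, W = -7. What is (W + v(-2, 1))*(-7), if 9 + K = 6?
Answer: 154/3 ≈ 51.333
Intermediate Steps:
K = -3 (K = -9 + 6 = -3)
v(d, H) = -H/3 (v(d, H) = H/(-3) = H*(-⅓) = -H/3)
(W + v(-2, 1))*(-7) = (-7 - ⅓*1)*(-7) = (-7 - ⅓)*(-7) = -22/3*(-7) = 154/3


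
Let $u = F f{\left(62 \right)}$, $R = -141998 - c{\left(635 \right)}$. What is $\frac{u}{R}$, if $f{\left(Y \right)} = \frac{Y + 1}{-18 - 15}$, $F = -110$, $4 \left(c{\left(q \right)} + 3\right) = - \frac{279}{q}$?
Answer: $- \frac{533400}{360667021} \approx -0.0014789$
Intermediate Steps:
$c{\left(q \right)} = -3 - \frac{279}{4 q}$ ($c{\left(q \right)} = -3 + \frac{\left(-279\right) \frac{1}{q}}{4} = -3 - \frac{279}{4 q}$)
$f{\left(Y \right)} = - \frac{1}{33} - \frac{Y}{33}$ ($f{\left(Y \right)} = \frac{1 + Y}{-33} = \left(1 + Y\right) \left(- \frac{1}{33}\right) = - \frac{1}{33} - \frac{Y}{33}$)
$R = - \frac{360667021}{2540}$ ($R = -141998 - \left(-3 - \frac{279}{4 \cdot 635}\right) = -141998 - \left(-3 - \frac{279}{2540}\right) = -141998 - - \frac{7899}{2540} = -141998 + \frac{7899}{2540} = - \frac{360667021}{2540} \approx -1.42 \cdot 10^{5}$)
$u = 210$ ($u = - 110 \left(- \frac{1}{33} - \frac{62}{33}\right) = \left(-110\right) \left(- \frac{21}{11}\right) = 210$)
$\frac{u}{R} = \frac{210}{- \frac{360667021}{2540}} = 210 \left(- \frac{2540}{360667021}\right) = - \frac{533400}{360667021}$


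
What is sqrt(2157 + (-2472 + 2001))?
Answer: sqrt(1686) ≈ 41.061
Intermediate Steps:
sqrt(2157 + (-2472 + 2001)) = sqrt(2157 - 471) = sqrt(1686)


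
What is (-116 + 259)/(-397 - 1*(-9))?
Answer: -143/388 ≈ -0.36856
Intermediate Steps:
(-116 + 259)/(-397 - 1*(-9)) = 143/(-397 + 9) = 143/(-388) = 143*(-1/388) = -143/388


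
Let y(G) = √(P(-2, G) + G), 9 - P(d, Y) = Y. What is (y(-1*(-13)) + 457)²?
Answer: 211600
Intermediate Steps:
P(d, Y) = 9 - Y
y(G) = 3 (y(G) = √((9 - G) + G) = √9 = 3)
(y(-1*(-13)) + 457)² = (3 + 457)² = 460² = 211600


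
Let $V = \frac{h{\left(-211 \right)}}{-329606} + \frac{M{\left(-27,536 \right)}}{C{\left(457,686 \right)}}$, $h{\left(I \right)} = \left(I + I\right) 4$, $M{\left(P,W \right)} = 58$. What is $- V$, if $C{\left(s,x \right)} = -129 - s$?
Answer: $\frac{4531995}{48287279} \approx 0.093855$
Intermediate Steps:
$h{\left(I \right)} = 8 I$ ($h{\left(I \right)} = 2 I 4 = 8 I$)
$V = - \frac{4531995}{48287279}$ ($V = \frac{8 \left(-211\right)}{-329606} + \frac{58}{-129 - 457} = \left(-1688\right) \left(- \frac{1}{329606}\right) + \frac{58}{-129 - 457} = \frac{844}{164803} + \frac{58}{-586} = \frac{844}{164803} + 58 \left(- \frac{1}{586}\right) = \frac{844}{164803} - \frac{29}{293} = - \frac{4531995}{48287279} \approx -0.093855$)
$- V = \left(-1\right) \left(- \frac{4531995}{48287279}\right) = \frac{4531995}{48287279}$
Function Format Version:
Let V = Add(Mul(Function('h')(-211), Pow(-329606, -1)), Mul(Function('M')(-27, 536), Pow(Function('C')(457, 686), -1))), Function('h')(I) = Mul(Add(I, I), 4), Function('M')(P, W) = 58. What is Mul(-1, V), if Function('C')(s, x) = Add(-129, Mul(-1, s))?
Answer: Rational(4531995, 48287279) ≈ 0.093855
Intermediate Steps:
Function('h')(I) = Mul(8, I) (Function('h')(I) = Mul(Mul(2, I), 4) = Mul(8, I))
V = Rational(-4531995, 48287279) (V = Add(Mul(Mul(8, -211), Pow(-329606, -1)), Mul(58, Pow(Add(-129, Mul(-1, 457)), -1))) = Add(Mul(-1688, Rational(-1, 329606)), Mul(58, Pow(Add(-129, -457), -1))) = Add(Rational(844, 164803), Mul(58, Pow(-586, -1))) = Add(Rational(844, 164803), Mul(58, Rational(-1, 586))) = Add(Rational(844, 164803), Rational(-29, 293)) = Rational(-4531995, 48287279) ≈ -0.093855)
Mul(-1, V) = Mul(-1, Rational(-4531995, 48287279)) = Rational(4531995, 48287279)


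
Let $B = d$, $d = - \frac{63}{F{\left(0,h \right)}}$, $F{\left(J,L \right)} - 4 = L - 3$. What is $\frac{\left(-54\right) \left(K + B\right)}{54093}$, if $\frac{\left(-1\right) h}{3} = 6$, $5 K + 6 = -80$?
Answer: $\frac{20646}{1532635} \approx 0.013471$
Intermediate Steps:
$K = - \frac{86}{5}$ ($K = - \frac{6}{5} + \frac{1}{5} \left(-80\right) = - \frac{6}{5} - 16 = - \frac{86}{5} \approx -17.2$)
$h = -18$ ($h = \left(-3\right) 6 = -18$)
$F{\left(J,L \right)} = 1 + L$ ($F{\left(J,L \right)} = 4 + \left(L - 3\right) = 4 + \left(-3 + L\right) = 1 + L$)
$d = \frac{63}{17}$ ($d = - \frac{63}{1 - 18} = - \frac{63}{-17} = \left(-63\right) \left(- \frac{1}{17}\right) = \frac{63}{17} \approx 3.7059$)
$B = \frac{63}{17} \approx 3.7059$
$\frac{\left(-54\right) \left(K + B\right)}{54093} = \frac{\left(-54\right) \left(- \frac{86}{5} + \frac{63}{17}\right)}{54093} = \left(-54\right) \left(- \frac{1147}{85}\right) \frac{1}{54093} = \frac{61938}{85} \cdot \frac{1}{54093} = \frac{20646}{1532635}$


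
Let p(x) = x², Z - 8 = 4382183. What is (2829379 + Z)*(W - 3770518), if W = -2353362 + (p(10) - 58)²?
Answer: -44150068082120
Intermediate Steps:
Z = 4382191 (Z = 8 + 4382183 = 4382191)
W = -2351598 (W = -2353362 + (10² - 58)² = -2353362 + (100 - 58)² = -2353362 + 42² = -2353362 + 1764 = -2351598)
(2829379 + Z)*(W - 3770518) = (2829379 + 4382191)*(-2351598 - 3770518) = 7211570*(-6122116) = -44150068082120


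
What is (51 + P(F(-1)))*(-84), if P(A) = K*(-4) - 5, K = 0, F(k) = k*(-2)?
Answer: -3864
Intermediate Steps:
F(k) = -2*k
P(A) = -5 (P(A) = 0*(-4) - 5 = 0 - 5 = -5)
(51 + P(F(-1)))*(-84) = (51 - 5)*(-84) = 46*(-84) = -3864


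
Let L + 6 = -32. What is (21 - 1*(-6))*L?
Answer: -1026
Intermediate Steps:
L = -38 (L = -6 - 32 = -38)
(21 - 1*(-6))*L = (21 - 1*(-6))*(-38) = (21 + 6)*(-38) = 27*(-38) = -1026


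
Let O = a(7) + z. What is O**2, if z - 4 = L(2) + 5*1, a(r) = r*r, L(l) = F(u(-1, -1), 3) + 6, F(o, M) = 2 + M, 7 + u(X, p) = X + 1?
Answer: 4761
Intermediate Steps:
u(X, p) = -6 + X (u(X, p) = -7 + (X + 1) = -7 + (1 + X) = -6 + X)
L(l) = 11 (L(l) = (2 + 3) + 6 = 5 + 6 = 11)
a(r) = r**2
z = 20 (z = 4 + (11 + 5*1) = 4 + (11 + 5) = 4 + 16 = 20)
O = 69 (O = 7**2 + 20 = 49 + 20 = 69)
O**2 = 69**2 = 4761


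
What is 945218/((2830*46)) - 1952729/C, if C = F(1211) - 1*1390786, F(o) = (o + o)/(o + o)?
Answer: 31376025547/3621047826 ≈ 8.6649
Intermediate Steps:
F(o) = 1 (F(o) = (2*o)/((2*o)) = (2*o)*(1/(2*o)) = 1)
C = -1390785 (C = 1 - 1*1390786 = 1 - 1390786 = -1390785)
945218/((2830*46)) - 1952729/C = 945218/((2830*46)) - 1952729/(-1390785) = 945218/130180 - 1952729*(-1/1390785) = 945218*(1/130180) + 1952729/1390785 = 472609/65090 + 1952729/1390785 = 31376025547/3621047826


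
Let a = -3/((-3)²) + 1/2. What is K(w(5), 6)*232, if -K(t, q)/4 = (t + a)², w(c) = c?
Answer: -222952/9 ≈ -24772.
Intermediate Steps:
a = ⅙ (a = -3/9 + 1*(½) = -3*⅑ + ½ = -⅓ + ½ = ⅙ ≈ 0.16667)
K(t, q) = -4*(⅙ + t)² (K(t, q) = -4*(t + ⅙)² = -4*(⅙ + t)²)
K(w(5), 6)*232 = -(1 + 6*5)²/9*232 = -(1 + 30)²/9*232 = -⅑*31²*232 = -⅑*961*232 = -961/9*232 = -222952/9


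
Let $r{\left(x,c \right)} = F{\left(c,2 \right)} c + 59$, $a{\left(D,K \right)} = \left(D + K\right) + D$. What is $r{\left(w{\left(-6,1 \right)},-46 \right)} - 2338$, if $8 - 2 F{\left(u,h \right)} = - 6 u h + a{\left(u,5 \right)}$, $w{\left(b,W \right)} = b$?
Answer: $8232$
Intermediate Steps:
$a{\left(D,K \right)} = K + 2 D$
$F{\left(u,h \right)} = \frac{3}{2} - u + 3 h u$ ($F{\left(u,h \right)} = 4 - \frac{- 6 u h + \left(5 + 2 u\right)}{2} = 4 - \frac{- 6 h u + \left(5 + 2 u\right)}{2} = 4 - \frac{5 + 2 u - 6 h u}{2} = 4 - \left(\frac{5}{2} + u - 3 h u\right) = \frac{3}{2} - u + 3 h u$)
$r{\left(x,c \right)} = 59 + c \left(\frac{3}{2} + 5 c\right)$ ($r{\left(x,c \right)} = \left(\frac{3}{2} - c + 3 \cdot 2 c\right) c + 59 = \left(\frac{3}{2} - c + 6 c\right) c + 59 = \left(\frac{3}{2} + 5 c\right) c + 59 = c \left(\frac{3}{2} + 5 c\right) + 59 = 59 + c \left(\frac{3}{2} + 5 c\right)$)
$r{\left(w{\left(-6,1 \right)},-46 \right)} - 2338 = \left(59 + \frac{1}{2} \left(-46\right) \left(3 + 10 \left(-46\right)\right)\right) - 2338 = \left(59 + \frac{1}{2} \left(-46\right) \left(3 - 460\right)\right) - 2338 = \left(59 + \frac{1}{2} \left(-46\right) \left(-457\right)\right) - 2338 = \left(59 + 10511\right) - 2338 = 10570 - 2338 = 8232$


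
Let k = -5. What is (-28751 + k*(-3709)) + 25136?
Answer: 14930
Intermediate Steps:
(-28751 + k*(-3709)) + 25136 = (-28751 - 5*(-3709)) + 25136 = (-28751 + 18545) + 25136 = -10206 + 25136 = 14930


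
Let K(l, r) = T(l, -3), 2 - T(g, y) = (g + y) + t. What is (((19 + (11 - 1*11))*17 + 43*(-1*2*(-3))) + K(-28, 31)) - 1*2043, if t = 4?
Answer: -1433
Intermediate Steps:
T(g, y) = -2 - g - y (T(g, y) = 2 - ((g + y) + 4) = 2 - (4 + g + y) = 2 + (-4 - g - y) = -2 - g - y)
K(l, r) = 1 - l (K(l, r) = -2 - l - 1*(-3) = -2 - l + 3 = 1 - l)
(((19 + (11 - 1*11))*17 + 43*(-1*2*(-3))) + K(-28, 31)) - 1*2043 = (((19 + (11 - 1*11))*17 + 43*(-1*2*(-3))) + (1 - 1*(-28))) - 1*2043 = (((19 + (11 - 11))*17 + 43*(-2*(-3))) + (1 + 28)) - 2043 = (((19 + 0)*17 + 43*6) + 29) - 2043 = ((19*17 + 258) + 29) - 2043 = ((323 + 258) + 29) - 2043 = (581 + 29) - 2043 = 610 - 2043 = -1433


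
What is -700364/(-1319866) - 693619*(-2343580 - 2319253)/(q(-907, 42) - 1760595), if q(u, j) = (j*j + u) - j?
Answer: -2134374201709844031/1161336894740 ≈ -1.8379e+6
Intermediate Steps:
q(u, j) = u + j² - j (q(u, j) = (j² + u) - j = (u + j²) - j = u + j² - j)
-700364/(-1319866) - 693619*(-2343580 - 2319253)/(q(-907, 42) - 1760595) = -700364/(-1319866) - 693619*(-2343580 - 2319253)/((-907 + 42² - 1*42) - 1760595) = -700364*(-1/1319866) - 693619*(-4662833/((-907 + 1764 - 42) - 1760595)) = 350182/659933 - 693619*(-4662833/(815 - 1760595)) = 350182/659933 - 693619/((-1759780*(-1/4662833))) = 350182/659933 - 693619/1759780/4662833 = 350182/659933 - 693619*4662833/1759780 = 350182/659933 - 3234229562627/1759780 = -2134374201709844031/1161336894740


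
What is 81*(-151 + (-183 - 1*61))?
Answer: -31995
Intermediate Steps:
81*(-151 + (-183 - 1*61)) = 81*(-151 + (-183 - 61)) = 81*(-151 - 244) = 81*(-395) = -31995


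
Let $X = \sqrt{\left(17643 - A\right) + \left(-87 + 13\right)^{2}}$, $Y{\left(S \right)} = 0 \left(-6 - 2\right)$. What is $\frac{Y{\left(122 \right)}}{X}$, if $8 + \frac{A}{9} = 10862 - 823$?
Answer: $0$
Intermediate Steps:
$A = 90279$ ($A = -72 + 9 \left(10862 - 823\right) = -72 + 9 \cdot 10039 = -72 + 90351 = 90279$)
$Y{\left(S \right)} = 0$ ($Y{\left(S \right)} = 0 \left(-8\right) = 0$)
$X = 2 i \sqrt{16790}$ ($X = \sqrt{\left(17643 - 90279\right) + \left(-87 + 13\right)^{2}} = \sqrt{\left(17643 - 90279\right) + \left(-74\right)^{2}} = \sqrt{-72636 + 5476} = \sqrt{-67160} = 2 i \sqrt{16790} \approx 259.15 i$)
$\frac{Y{\left(122 \right)}}{X} = \frac{0}{2 i \sqrt{16790}} = 0 \left(- \frac{i \sqrt{16790}}{33580}\right) = 0$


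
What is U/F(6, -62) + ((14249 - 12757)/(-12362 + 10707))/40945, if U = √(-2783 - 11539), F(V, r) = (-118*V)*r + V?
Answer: -1492/67763975 + I*√14322/43902 ≈ -2.2018e-5 + 0.0027259*I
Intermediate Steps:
F(V, r) = V - 118*V*r (F(V, r) = -118*V*r + V = V - 118*V*r)
U = I*√14322 (U = √(-14322) = I*√14322 ≈ 119.67*I)
U/F(6, -62) + ((14249 - 12757)/(-12362 + 10707))/40945 = (I*√14322)/((6*(1 - 118*(-62)))) + ((14249 - 12757)/(-12362 + 10707))/40945 = (I*√14322)/((6*(1 + 7316))) + (1492/(-1655))*(1/40945) = (I*√14322)/((6*7317)) + (1492*(-1/1655))*(1/40945) = (I*√14322)/43902 - 1492/1655*1/40945 = (I*√14322)*(1/43902) - 1492/67763975 = I*√14322/43902 - 1492/67763975 = -1492/67763975 + I*√14322/43902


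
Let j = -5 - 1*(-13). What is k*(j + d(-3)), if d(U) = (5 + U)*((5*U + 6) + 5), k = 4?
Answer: 0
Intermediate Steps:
d(U) = (5 + U)*(11 + 5*U) (d(U) = (5 + U)*((6 + 5*U) + 5) = (5 + U)*(11 + 5*U))
j = 8 (j = -5 + 13 = 8)
k*(j + d(-3)) = 4*(8 + (55 + 5*(-3)² + 36*(-3))) = 4*(8 + (55 + 5*9 - 108)) = 4*(8 + (55 + 45 - 108)) = 4*(8 - 8) = 4*0 = 0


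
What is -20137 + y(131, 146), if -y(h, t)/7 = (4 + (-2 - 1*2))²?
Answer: -20137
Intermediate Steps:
y(h, t) = 0 (y(h, t) = -7*(4 + (-2 - 1*2))² = -7*(4 + (-2 - 2))² = -7*(4 - 4)² = -7*0² = -7*0 = 0)
-20137 + y(131, 146) = -20137 + 0 = -20137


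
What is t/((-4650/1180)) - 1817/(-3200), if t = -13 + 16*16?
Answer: -6060793/99200 ≈ -61.097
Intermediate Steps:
t = 243 (t = -13 + 256 = 243)
t/((-4650/1180)) - 1817/(-3200) = 243/((-4650/1180)) - 1817/(-3200) = 243/((-4650*1/1180)) - 1817*(-1/3200) = 243/(-465/118) + 1817/3200 = 243*(-118/465) + 1817/3200 = -9558/155 + 1817/3200 = -6060793/99200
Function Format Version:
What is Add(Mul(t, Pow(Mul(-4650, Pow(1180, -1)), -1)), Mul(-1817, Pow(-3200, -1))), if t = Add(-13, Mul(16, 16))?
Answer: Rational(-6060793, 99200) ≈ -61.097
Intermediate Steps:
t = 243 (t = Add(-13, 256) = 243)
Add(Mul(t, Pow(Mul(-4650, Pow(1180, -1)), -1)), Mul(-1817, Pow(-3200, -1))) = Add(Mul(243, Pow(Mul(-4650, Pow(1180, -1)), -1)), Mul(-1817, Pow(-3200, -1))) = Add(Mul(243, Pow(Mul(-4650, Rational(1, 1180)), -1)), Mul(-1817, Rational(-1, 3200))) = Add(Mul(243, Pow(Rational(-465, 118), -1)), Rational(1817, 3200)) = Add(Mul(243, Rational(-118, 465)), Rational(1817, 3200)) = Add(Rational(-9558, 155), Rational(1817, 3200)) = Rational(-6060793, 99200)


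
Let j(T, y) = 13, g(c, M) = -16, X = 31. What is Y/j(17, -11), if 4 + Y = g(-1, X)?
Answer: -20/13 ≈ -1.5385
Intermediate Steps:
Y = -20 (Y = -4 - 16 = -20)
Y/j(17, -11) = -20/13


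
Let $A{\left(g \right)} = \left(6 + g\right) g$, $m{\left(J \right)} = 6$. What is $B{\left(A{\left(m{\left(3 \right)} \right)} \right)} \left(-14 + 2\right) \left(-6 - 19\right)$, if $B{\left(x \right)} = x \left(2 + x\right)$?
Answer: $1598400$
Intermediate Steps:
$A{\left(g \right)} = g \left(6 + g\right)$
$B{\left(A{\left(m{\left(3 \right)} \right)} \right)} \left(-14 + 2\right) \left(-6 - 19\right) = 6 \left(6 + 6\right) \left(2 + 6 \left(6 + 6\right)\right) \left(-14 + 2\right) \left(-6 - 19\right) = 6 \cdot 12 \left(2 + 6 \cdot 12\right) \left(\left(-12\right) \left(-25\right)\right) = 72 \left(2 + 72\right) 300 = 72 \cdot 74 \cdot 300 = 5328 \cdot 300 = 1598400$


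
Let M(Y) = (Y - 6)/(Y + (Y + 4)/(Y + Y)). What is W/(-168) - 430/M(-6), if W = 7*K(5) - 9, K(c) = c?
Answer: -26357/126 ≈ -209.18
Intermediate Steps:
W = 26 (W = 7*5 - 9 = 35 - 9 = 26)
M(Y) = (-6 + Y)/(Y + (4 + Y)/(2*Y)) (M(Y) = (-6 + Y)/(Y + (4 + Y)/((2*Y))) = (-6 + Y)/(Y + (4 + Y)*(1/(2*Y))) = (-6 + Y)/(Y + (4 + Y)/(2*Y)))
W/(-168) - 430/M(-6) = 26/(-168) - 430*(-(4 - 6 + 2*(-6)**2)/(12*(-6 - 6))) = 26*(-1/168) - 430/(2*(-6)*(-12)/(4 - 6 + 2*36)) = -13/84 - 430/(2*(-6)*(-12)/(4 - 6 + 72)) = -13/84 - 430/(2*(-6)*(-12)/70) = -13/84 - 430/(2*(-6)*(1/70)*(-12)) = -13/84 - 430/72/35 = -13/84 - 430*35/72 = -13/84 - 7525/36 = -26357/126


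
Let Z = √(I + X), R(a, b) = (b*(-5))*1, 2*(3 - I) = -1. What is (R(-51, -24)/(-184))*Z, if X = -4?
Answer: -15*I*√2/46 ≈ -0.46116*I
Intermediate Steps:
I = 7/2 (I = 3 - ½*(-1) = 3 + ½ = 7/2 ≈ 3.5000)
R(a, b) = -5*b (R(a, b) = -5*b*1 = -5*b)
Z = I*√2/2 (Z = √(7/2 - 4) = √(-½) = I*√2/2 ≈ 0.70711*I)
(R(-51, -24)/(-184))*Z = (-5*(-24)/(-184))*(I*√2/2) = (120*(-1/184))*(I*√2/2) = -15*I*√2/46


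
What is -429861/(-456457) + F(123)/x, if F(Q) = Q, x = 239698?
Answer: 103092966189/109411829986 ≈ 0.94225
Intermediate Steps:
-429861/(-456457) + F(123)/x = -429861/(-456457) + 123/239698 = -429861*(-1/456457) + 123*(1/239698) = 429861/456457 + 123/239698 = 103092966189/109411829986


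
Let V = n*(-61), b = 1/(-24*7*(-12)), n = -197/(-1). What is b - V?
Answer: 24226273/2016 ≈ 12017.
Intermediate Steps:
n = 197 (n = -197*(-1) = 197)
b = 1/2016 (b = 1/(-168*(-12)) = 1/2016 ≈ 0.00049603)
V = -12017 (V = 197*(-61) = -12017)
b - V = 1/2016 - 1*(-12017) = 1/2016 + 12017 = 24226273/2016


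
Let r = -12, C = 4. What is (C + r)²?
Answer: 64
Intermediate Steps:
(C + r)² = (4 - 12)² = (-8)² = 64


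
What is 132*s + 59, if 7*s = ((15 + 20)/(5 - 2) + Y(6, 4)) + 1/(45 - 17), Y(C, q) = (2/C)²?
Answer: 41420/147 ≈ 281.77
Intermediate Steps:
Y(C, q) = 4/C²
s = 2977/1764 (s = (((15 + 20)/(5 - 2) + 4/6²) + 1/(45 - 17))/7 = ((35/3 + 4*(1/36)) + 1/28)/7 = ((35*(⅓) + ⅑) + 1/28)/7 = ((35/3 + ⅑) + 1/28)/7 = (106/9 + 1/28)/7 = (⅐)*(2977/252) = 2977/1764 ≈ 1.6876)
132*s + 59 = 132*(2977/1764) + 59 = 32747/147 + 59 = 41420/147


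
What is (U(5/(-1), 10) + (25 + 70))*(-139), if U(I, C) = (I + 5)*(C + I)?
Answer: -13205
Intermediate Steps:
U(I, C) = (5 + I)*(C + I)
(U(5/(-1), 10) + (25 + 70))*(-139) = (((5/(-1))² + 5*10 + 5*(5/(-1)) + 10*(5/(-1))) + (25 + 70))*(-139) = (((5*(-1))² + 50 + 5*(5*(-1)) + 10*(5*(-1))) + 95)*(-139) = (((-5)² + 50 + 5*(-5) + 10*(-5)) + 95)*(-139) = ((25 + 50 - 25 - 50) + 95)*(-139) = (0 + 95)*(-139) = 95*(-139) = -13205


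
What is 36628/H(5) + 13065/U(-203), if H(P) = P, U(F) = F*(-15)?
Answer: 7439839/1015 ≈ 7329.9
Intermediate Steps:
U(F) = -15*F
36628/H(5) + 13065/U(-203) = 36628/5 + 13065/((-15*(-203))) = 36628*(1/5) + 13065/3045 = 36628/5 + 13065*(1/3045) = 36628/5 + 871/203 = 7439839/1015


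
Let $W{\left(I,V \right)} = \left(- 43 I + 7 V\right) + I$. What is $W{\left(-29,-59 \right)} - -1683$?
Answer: $2488$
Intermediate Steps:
$W{\left(I,V \right)} = - 42 I + 7 V$
$W{\left(-29,-59 \right)} - -1683 = \left(\left(-42\right) \left(-29\right) + 7 \left(-59\right)\right) - -1683 = \left(1218 - 413\right) + 1683 = 805 + 1683 = 2488$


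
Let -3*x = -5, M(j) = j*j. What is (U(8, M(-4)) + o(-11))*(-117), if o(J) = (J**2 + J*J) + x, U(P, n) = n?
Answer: -30381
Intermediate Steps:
M(j) = j**2
x = 5/3 (x = -1/3*(-5) = 5/3 ≈ 1.6667)
o(J) = 5/3 + 2*J**2 (o(J) = (J**2 + J*J) + 5/3 = (J**2 + J**2) + 5/3 = 2*J**2 + 5/3 = 5/3 + 2*J**2)
(U(8, M(-4)) + o(-11))*(-117) = ((-4)**2 + (5/3 + 2*(-11)**2))*(-117) = (16 + (5/3 + 2*121))*(-117) = (16 + (5/3 + 242))*(-117) = (16 + 731/3)*(-117) = (779/3)*(-117) = -30381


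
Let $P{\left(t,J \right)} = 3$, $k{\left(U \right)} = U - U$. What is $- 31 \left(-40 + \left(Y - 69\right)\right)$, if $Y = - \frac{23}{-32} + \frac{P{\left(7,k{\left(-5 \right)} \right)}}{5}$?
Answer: $\frac{534099}{160} \approx 3338.1$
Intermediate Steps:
$k{\left(U \right)} = 0$
$Y = \frac{211}{160}$ ($Y = - \frac{23}{-32} + \frac{3}{5} = \left(-23\right) \left(- \frac{1}{32}\right) + 3 \cdot \frac{1}{5} = \frac{23}{32} + \frac{3}{5} = \frac{211}{160} \approx 1.3188$)
$- 31 \left(-40 + \left(Y - 69\right)\right) = - 31 \left(-40 + \left(\frac{211}{160} - 69\right)\right) = - 31 \left(-40 - \frac{10829}{160}\right) = \left(-31\right) \left(- \frac{17229}{160}\right) = \frac{534099}{160}$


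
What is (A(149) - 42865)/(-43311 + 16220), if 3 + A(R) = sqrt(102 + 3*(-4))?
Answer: 42868/27091 - 3*sqrt(10)/27091 ≈ 1.5820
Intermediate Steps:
A(R) = -3 + 3*sqrt(10) (A(R) = -3 + sqrt(102 + 3*(-4)) = -3 + sqrt(102 - 12) = -3 + sqrt(90) = -3 + 3*sqrt(10))
(A(149) - 42865)/(-43311 + 16220) = ((-3 + 3*sqrt(10)) - 42865)/(-43311 + 16220) = (-42868 + 3*sqrt(10))/(-27091) = (-42868 + 3*sqrt(10))*(-1/27091) = 42868/27091 - 3*sqrt(10)/27091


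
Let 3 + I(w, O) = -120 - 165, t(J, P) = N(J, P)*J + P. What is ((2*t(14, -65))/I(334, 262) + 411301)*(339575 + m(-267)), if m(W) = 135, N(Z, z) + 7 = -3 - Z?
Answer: 10060128626975/72 ≈ 1.3972e+11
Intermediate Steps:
N(Z, z) = -10 - Z (N(Z, z) = -7 + (-3 - Z) = -10 - Z)
t(J, P) = P + J*(-10 - J) (t(J, P) = (-10 - J)*J + P = J*(-10 - J) + P = P + J*(-10 - J))
I(w, O) = -288 (I(w, O) = -3 + (-120 - 165) = -3 - 285 = -288)
((2*t(14, -65))/I(334, 262) + 411301)*(339575 + m(-267)) = ((2*(-65 - 1*14*(10 + 14)))/(-288) + 411301)*(339575 + 135) = ((2*(-65 - 1*14*24))*(-1/288) + 411301)*339710 = ((2*(-65 - 336))*(-1/288) + 411301)*339710 = ((2*(-401))*(-1/288) + 411301)*339710 = (-802*(-1/288) + 411301)*339710 = (401/144 + 411301)*339710 = (59227745/144)*339710 = 10060128626975/72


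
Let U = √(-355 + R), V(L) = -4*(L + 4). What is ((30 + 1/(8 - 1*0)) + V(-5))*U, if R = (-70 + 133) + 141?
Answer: 273*I*√151/8 ≈ 419.33*I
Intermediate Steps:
R = 204 (R = 63 + 141 = 204)
V(L) = -16 - 4*L (V(L) = -4*(4 + L) = -16 - 4*L)
U = I*√151 (U = √(-355 + 204) = √(-151) = I*√151 ≈ 12.288*I)
((30 + 1/(8 - 1*0)) + V(-5))*U = ((30 + 1/(8 - 1*0)) + (-16 - 4*(-5)))*(I*√151) = ((30 + 1/(8 + 0)) + (-16 + 20))*(I*√151) = ((30 + 1/8) + 4)*(I*√151) = ((30 + ⅛) + 4)*(I*√151) = (241/8 + 4)*(I*√151) = 273*(I*√151)/8 = 273*I*√151/8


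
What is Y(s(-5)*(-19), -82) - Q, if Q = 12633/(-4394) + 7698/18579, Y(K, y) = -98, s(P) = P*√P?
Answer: -2599818951/27212042 ≈ -95.539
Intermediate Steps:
s(P) = P^(3/2)
Q = -66961165/27212042 (Q = 12633*(-1/4394) + 7698*(1/18579) = -12633/4394 + 2566/6193 = -66961165/27212042 ≈ -2.4607)
Y(s(-5)*(-19), -82) - Q = -98 - 1*(-66961165/27212042) = -98 + 66961165/27212042 = -2599818951/27212042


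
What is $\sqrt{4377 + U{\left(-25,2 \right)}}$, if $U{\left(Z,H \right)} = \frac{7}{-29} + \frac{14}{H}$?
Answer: $\frac{\sqrt{3686741}}{29} \approx 66.21$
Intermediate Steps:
$U{\left(Z,H \right)} = - \frac{7}{29} + \frac{14}{H}$ ($U{\left(Z,H \right)} = 7 \left(- \frac{1}{29}\right) + \frac{14}{H} = - \frac{7}{29} + \frac{14}{H}$)
$\sqrt{4377 + U{\left(-25,2 \right)}} = \sqrt{4377 - \left(\frac{7}{29} - \frac{14}{2}\right)} = \sqrt{4377 + \left(- \frac{7}{29} + 14 \cdot \frac{1}{2}\right)} = \sqrt{4377 + \left(- \frac{7}{29} + 7\right)} = \sqrt{4377 + \frac{196}{29}} = \sqrt{\frac{127129}{29}} = \frac{\sqrt{3686741}}{29}$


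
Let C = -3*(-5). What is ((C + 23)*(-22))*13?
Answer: -10868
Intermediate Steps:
C = 15
((C + 23)*(-22))*13 = ((15 + 23)*(-22))*13 = (38*(-22))*13 = -836*13 = -10868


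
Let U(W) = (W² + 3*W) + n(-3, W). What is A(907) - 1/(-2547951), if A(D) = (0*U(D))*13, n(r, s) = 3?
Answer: 1/2547951 ≈ 3.9247e-7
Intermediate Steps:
U(W) = 3 + W² + 3*W (U(W) = (W² + 3*W) + 3 = 3 + W² + 3*W)
A(D) = 0 (A(D) = (0*(3 + D² + 3*D))*13 = 0*13 = 0)
A(907) - 1/(-2547951) = 0 - 1/(-2547951) = 0 - 1*(-1/2547951) = 0 + 1/2547951 = 1/2547951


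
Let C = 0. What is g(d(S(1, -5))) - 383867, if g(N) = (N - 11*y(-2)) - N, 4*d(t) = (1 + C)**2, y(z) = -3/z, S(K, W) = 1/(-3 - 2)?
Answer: -767767/2 ≈ -3.8388e+5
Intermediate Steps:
S(K, W) = -1/5 (S(K, W) = 1/(-5) = -1/5)
d(t) = 1/4 (d(t) = (1 + 0)**2/4 = (1/4)*1**2 = (1/4)*1 = 1/4)
g(N) = -33/2 (g(N) = (N - (-33)/(-2)) - N = (N - (-33)*(-1)/2) - N = (N - 11*3/2) - N = (N - 33/2) - N = (-33/2 + N) - N = -33/2)
g(d(S(1, -5))) - 383867 = -33/2 - 383867 = -767767/2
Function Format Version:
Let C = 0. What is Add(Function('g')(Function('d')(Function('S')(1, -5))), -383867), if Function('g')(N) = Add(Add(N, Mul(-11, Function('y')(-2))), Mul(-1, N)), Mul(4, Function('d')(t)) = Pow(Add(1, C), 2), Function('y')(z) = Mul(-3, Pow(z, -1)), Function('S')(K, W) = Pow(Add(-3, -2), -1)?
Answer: Rational(-767767, 2) ≈ -3.8388e+5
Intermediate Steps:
Function('S')(K, W) = Rational(-1, 5) (Function('S')(K, W) = Pow(-5, -1) = Rational(-1, 5))
Function('d')(t) = Rational(1, 4) (Function('d')(t) = Mul(Rational(1, 4), Pow(Add(1, 0), 2)) = Mul(Rational(1, 4), Pow(1, 2)) = Mul(Rational(1, 4), 1) = Rational(1, 4))
Function('g')(N) = Rational(-33, 2) (Function('g')(N) = Add(Add(N, Mul(-11, Mul(-3, Pow(-2, -1)))), Mul(-1, N)) = Add(Add(N, Mul(-11, Mul(-3, Rational(-1, 2)))), Mul(-1, N)) = Add(Add(N, Mul(-11, Rational(3, 2))), Mul(-1, N)) = Add(Add(N, Rational(-33, 2)), Mul(-1, N)) = Add(Add(Rational(-33, 2), N), Mul(-1, N)) = Rational(-33, 2))
Add(Function('g')(Function('d')(Function('S')(1, -5))), -383867) = Add(Rational(-33, 2), -383867) = Rational(-767767, 2)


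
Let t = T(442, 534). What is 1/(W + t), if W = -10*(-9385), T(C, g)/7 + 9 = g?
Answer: 1/97525 ≈ 1.0254e-5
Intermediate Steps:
T(C, g) = -63 + 7*g
t = 3675 (t = -63 + 7*534 = -63 + 3738 = 3675)
W = 93850
1/(W + t) = 1/(93850 + 3675) = 1/97525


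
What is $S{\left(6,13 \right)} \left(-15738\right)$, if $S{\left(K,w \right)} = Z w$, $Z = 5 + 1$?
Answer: $-1227564$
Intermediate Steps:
$Z = 6$
$S{\left(K,w \right)} = 6 w$
$S{\left(6,13 \right)} \left(-15738\right) = 6 \cdot 13 \left(-15738\right) = 78 \left(-15738\right) = -1227564$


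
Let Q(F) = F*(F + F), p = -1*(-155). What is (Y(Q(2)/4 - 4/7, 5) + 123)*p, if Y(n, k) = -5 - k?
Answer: 17515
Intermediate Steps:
p = 155
Q(F) = 2*F² (Q(F) = F*(2*F) = 2*F²)
(Y(Q(2)/4 - 4/7, 5) + 123)*p = ((-5 - 1*5) + 123)*155 = ((-5 - 5) + 123)*155 = (-10 + 123)*155 = 113*155 = 17515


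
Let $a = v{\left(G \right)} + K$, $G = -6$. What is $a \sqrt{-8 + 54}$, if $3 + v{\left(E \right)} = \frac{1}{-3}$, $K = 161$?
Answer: $\frac{473 \sqrt{46}}{3} \approx 1069.3$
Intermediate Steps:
$v{\left(E \right)} = - \frac{10}{3}$ ($v{\left(E \right)} = -3 + \frac{1}{-3} = -3 - \frac{1}{3} = - \frac{10}{3}$)
$a = \frac{473}{3}$ ($a = - \frac{10}{3} + 161 = \frac{473}{3} \approx 157.67$)
$a \sqrt{-8 + 54} = \frac{473 \sqrt{-8 + 54}}{3} = \frac{473 \sqrt{46}}{3}$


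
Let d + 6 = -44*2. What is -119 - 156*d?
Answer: 14545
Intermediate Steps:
d = -94 (d = -6 - 44*2 = -6 - 88 = -94)
-119 - 156*d = -119 - 156*(-94) = -119 + 14664 = 14545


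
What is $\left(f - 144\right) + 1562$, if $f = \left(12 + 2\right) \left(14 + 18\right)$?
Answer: $1866$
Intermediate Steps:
$f = 448$ ($f = 14 \cdot 32 = 448$)
$\left(f - 144\right) + 1562 = \left(448 - 144\right) + 1562 = 304 + 1562 = 1866$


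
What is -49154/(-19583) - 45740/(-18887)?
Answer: 1824098018/369864121 ≈ 4.9318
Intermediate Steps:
-49154/(-19583) - 45740/(-18887) = -49154*(-1/19583) - 45740*(-1/18887) = 49154/19583 + 45740/18887 = 1824098018/369864121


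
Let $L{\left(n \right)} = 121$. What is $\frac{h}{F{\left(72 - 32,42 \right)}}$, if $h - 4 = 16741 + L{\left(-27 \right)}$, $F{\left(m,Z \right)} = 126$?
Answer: $\frac{937}{7} \approx 133.86$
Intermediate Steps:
$h = 16866$ ($h = 4 + \left(16741 + 121\right) = 4 + 16862 = 16866$)
$\frac{h}{F{\left(72 - 32,42 \right)}} = \frac{16866}{126} = 16866 \cdot \frac{1}{126} = \frac{937}{7}$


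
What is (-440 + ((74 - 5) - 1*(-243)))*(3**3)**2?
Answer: -93312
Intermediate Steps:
(-440 + ((74 - 5) - 1*(-243)))*(3**3)**2 = (-440 + (69 + 243))*27**2 = (-440 + 312)*729 = -128*729 = -93312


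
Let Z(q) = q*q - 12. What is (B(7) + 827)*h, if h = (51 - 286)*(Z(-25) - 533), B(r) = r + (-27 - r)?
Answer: -15040000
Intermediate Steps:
Z(q) = -12 + q² (Z(q) = q² - 12 = -12 + q²)
B(r) = -27
h = -18800 (h = (51 - 286)*((-12 + (-25)²) - 533) = -235*((-12 + 625) - 533) = -235*(613 - 533) = -235*80 = -18800)
(B(7) + 827)*h = (-27 + 827)*(-18800) = 800*(-18800) = -15040000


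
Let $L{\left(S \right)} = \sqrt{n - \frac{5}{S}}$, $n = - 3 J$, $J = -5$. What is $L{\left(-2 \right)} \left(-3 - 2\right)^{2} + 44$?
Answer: $44 + \frac{25 \sqrt{70}}{2} \approx 148.58$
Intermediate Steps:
$n = 15$ ($n = \left(-3\right) \left(-5\right) = 15$)
$L{\left(S \right)} = \sqrt{15 - \frac{5}{S}}$
$L{\left(-2 \right)} \left(-3 - 2\right)^{2} + 44 = \sqrt{15 - \frac{5}{-2}} \left(-3 - 2\right)^{2} + 44 = \sqrt{15 - - \frac{5}{2}} \left(-5\right)^{2} + 44 = \sqrt{15 + \frac{5}{2}} \cdot 25 + 44 = \sqrt{\frac{35}{2}} \cdot 25 + 44 = \frac{\sqrt{70}}{2} \cdot 25 + 44 = \frac{25 \sqrt{70}}{2} + 44 = 44 + \frac{25 \sqrt{70}}{2}$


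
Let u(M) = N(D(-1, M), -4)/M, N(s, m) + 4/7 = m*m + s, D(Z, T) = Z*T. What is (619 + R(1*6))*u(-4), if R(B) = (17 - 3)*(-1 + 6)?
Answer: -23426/7 ≈ -3346.6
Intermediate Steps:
D(Z, T) = T*Z
N(s, m) = -4/7 + s + m² (N(s, m) = -4/7 + (m*m + s) = -4/7 + (m² + s) = -4/7 + (s + m²) = -4/7 + s + m²)
R(B) = 70 (R(B) = 14*5 = 70)
u(M) = (108/7 - M)/M (u(M) = (-4/7 + M*(-1) + (-4)²)/M = (-4/7 - M + 16)/M = (108/7 - M)/M)
(619 + R(1*6))*u(-4) = (619 + 70)*((108/7 - 1*(-4))/(-4)) = 689*(-(108/7 + 4)/4) = 689*(-¼*136/7) = 689*(-34/7) = -23426/7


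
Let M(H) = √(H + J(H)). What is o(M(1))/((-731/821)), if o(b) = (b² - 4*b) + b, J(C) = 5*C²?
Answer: -4926/731 + 2463*√6/731 ≈ 1.5145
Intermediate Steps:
M(H) = √(H + 5*H²)
o(b) = b² - 3*b
o(M(1))/((-731/821)) = (√(1*(1 + 5*1))*(-3 + √(1*(1 + 5*1))))/((-731/821)) = (√(1*(1 + 5))*(-3 + √(1*(1 + 5))))/((-731*1/821)) = (√(1*6)*(-3 + √(1*6)))/(-731/821) = (√6*(-3 + √6))*(-821/731) = -821*√6*(-3 + √6)/731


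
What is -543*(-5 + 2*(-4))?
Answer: 7059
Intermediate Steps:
-543*(-5 + 2*(-4)) = -543*(-5 - 8) = -543*(-13) = 7059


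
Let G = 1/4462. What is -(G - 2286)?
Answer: 10200131/4462 ≈ 2286.0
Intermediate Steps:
G = 1/4462 ≈ 0.00022411
-(G - 2286) = -(1/4462 - 2286) = -1*(-10200131/4462) = 10200131/4462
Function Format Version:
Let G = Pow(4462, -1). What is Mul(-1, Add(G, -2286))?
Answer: Rational(10200131, 4462) ≈ 2286.0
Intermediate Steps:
G = Rational(1, 4462) ≈ 0.00022411
Mul(-1, Add(G, -2286)) = Mul(-1, Add(Rational(1, 4462), -2286)) = Mul(-1, Rational(-10200131, 4462)) = Rational(10200131, 4462)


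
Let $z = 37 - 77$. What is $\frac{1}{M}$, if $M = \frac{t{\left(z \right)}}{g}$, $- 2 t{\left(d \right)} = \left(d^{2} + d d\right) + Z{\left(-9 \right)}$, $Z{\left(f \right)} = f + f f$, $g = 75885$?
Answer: $- \frac{75885}{1636} \approx -46.384$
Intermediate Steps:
$z = -40$
$Z{\left(f \right)} = f + f^{2}$
$t{\left(d \right)} = -36 - d^{2}$ ($t{\left(d \right)} = - \frac{\left(d^{2} + d d\right) - 9 \left(1 - 9\right)}{2} = - \frac{\left(d^{2} + d^{2}\right) - -72}{2} = - \frac{2 d^{2} + 72}{2} = - \frac{72 + 2 d^{2}}{2} = -36 - d^{2}$)
$M = - \frac{1636}{75885}$ ($M = \frac{-36 - \left(-40\right)^{2}}{75885} = \left(-36 - 1600\right) \frac{1}{75885} = \left(-1636\right) \frac{1}{75885} = - \frac{1636}{75885} \approx -0.021559$)
$\frac{1}{M} = \frac{1}{- \frac{1636}{75885}} = - \frac{75885}{1636}$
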